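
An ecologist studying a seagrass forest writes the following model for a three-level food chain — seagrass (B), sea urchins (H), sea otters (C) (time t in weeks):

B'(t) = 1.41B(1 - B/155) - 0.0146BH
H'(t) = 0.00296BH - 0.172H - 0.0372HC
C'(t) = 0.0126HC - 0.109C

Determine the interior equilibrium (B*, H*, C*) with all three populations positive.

B* ≈ 141, H* ≈ 8.65, C* ≈ 6.6

From dC/dt = 0: 0.0126H* = 0.109, so H* = 8.65.
From dB/dt = 0: 1.41(1 - B*/155) = 0.0146·8.65, giving B* = 155·(1 - 0.0896) = 141.
From dH/dt = 0: 0.00296·141 - 0.172 = 0.0372C*, so C* = 0.246/0.0372 = 6.6.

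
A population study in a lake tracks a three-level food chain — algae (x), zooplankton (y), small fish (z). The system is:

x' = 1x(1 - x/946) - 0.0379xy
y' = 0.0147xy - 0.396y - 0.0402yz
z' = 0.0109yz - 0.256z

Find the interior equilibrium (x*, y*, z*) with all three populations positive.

From dz/dt = 0: 0.0109y* = 0.256, so y* = 23.5.
From dx/dt = 0: 1(1 - x*/946) = 0.0379·23.5, giving x* = 946·(1 - 0.89) = 104.
From dy/dt = 0: 0.0147·104 - 0.396 = 0.0402z*, so z* = 1.13/0.0402 = 28.2.

x* ≈ 104, y* ≈ 23.5, z* ≈ 28.2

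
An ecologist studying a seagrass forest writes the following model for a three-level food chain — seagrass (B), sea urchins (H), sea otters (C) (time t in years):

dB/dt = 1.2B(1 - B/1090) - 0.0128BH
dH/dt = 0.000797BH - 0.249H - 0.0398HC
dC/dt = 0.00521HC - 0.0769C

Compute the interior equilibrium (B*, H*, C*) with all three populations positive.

B* ≈ 918, H* ≈ 14.8, C* ≈ 12.1

From dC/dt = 0: 0.00521H* = 0.0769, so H* = 14.8.
From dB/dt = 0: 1.2(1 - B*/1090) = 0.0128·14.8, giving B* = 1090·(1 - 0.157) = 918.
From dH/dt = 0: 0.000797·918 - 0.249 = 0.0398C*, so C* = 0.483/0.0398 = 12.1.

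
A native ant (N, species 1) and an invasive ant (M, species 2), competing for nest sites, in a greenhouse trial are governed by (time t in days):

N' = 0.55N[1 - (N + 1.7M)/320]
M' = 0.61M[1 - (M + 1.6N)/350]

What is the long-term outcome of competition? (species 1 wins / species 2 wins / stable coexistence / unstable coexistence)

Compare the nullcline intercepts: K1/α12 = 320/1.7 = 188 < K2 = 350; K2/α21 = 350/1.6 = 219 < K1 = 320.
Since both are reversed, neither can invade when rare; the interior point is a saddle.

unstable coexistence (outcome depends on initial conditions)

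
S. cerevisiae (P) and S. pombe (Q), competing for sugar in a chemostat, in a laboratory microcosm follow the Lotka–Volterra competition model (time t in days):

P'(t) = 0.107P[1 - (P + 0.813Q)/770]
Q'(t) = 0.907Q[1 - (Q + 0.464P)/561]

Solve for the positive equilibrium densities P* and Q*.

P* ≈ 504, Q* ≈ 327

Setting both brackets to zero gives the nullclines P + 0.813Q = 770 and 0.464P + Q = 561.
Substituting Q = 561 - 0.464P into the first: P(1 - 0.813·0.464) = 770 - 0.813·561.
So P* = 314/0.623 = 504, and then Q* = 561 - 0.464·504 = 327.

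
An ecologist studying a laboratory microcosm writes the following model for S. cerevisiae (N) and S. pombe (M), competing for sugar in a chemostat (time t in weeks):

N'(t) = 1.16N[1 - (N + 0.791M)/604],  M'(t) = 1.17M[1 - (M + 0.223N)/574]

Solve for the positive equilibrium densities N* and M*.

N* ≈ 182, M* ≈ 533

Setting both brackets to zero gives the nullclines N + 0.791M = 604 and 0.223N + M = 574.
Substituting M = 574 - 0.223N into the first: N(1 - 0.791·0.223) = 604 - 0.791·574.
So N* = 150/0.824 = 182, and then M* = 574 - 0.223·182 = 533.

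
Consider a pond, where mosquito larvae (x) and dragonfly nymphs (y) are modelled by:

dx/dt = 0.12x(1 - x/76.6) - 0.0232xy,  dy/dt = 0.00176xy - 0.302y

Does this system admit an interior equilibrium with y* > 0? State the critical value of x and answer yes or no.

Threshold x = 172; K < 172, so no, the predator goes extinct.

The predator equation gives dy/dt > 0 only when x > 0.302/0.00176 = 172.
Without the predator, x → K = 76.6. Since 76.6 < 172, the predator cannot invade.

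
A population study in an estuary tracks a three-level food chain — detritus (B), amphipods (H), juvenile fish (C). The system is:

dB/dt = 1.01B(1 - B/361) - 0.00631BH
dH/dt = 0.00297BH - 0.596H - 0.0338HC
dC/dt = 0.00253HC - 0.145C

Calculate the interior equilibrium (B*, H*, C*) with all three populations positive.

From dC/dt = 0: 0.00253H* = 0.145, so H* = 57.3.
From dB/dt = 0: 1.01(1 - B*/361) = 0.00631·57.3, giving B* = 361·(1 - 0.358) = 232.
From dH/dt = 0: 0.00297·232 - 0.596 = 0.0338C*, so C* = 0.0923/0.0338 = 2.73.

B* ≈ 232, H* ≈ 57.3, C* ≈ 2.73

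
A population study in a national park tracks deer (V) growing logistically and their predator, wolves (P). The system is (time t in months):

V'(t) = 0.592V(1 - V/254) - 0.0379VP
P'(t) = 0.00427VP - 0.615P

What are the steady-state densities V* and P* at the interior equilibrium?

V* ≈ 144, P* ≈ 6.76

From dP/dt = 0 with P > 0: 0.00427V* = 0.615, so V* = 144.
Substitute into dV/dt = 0: 0.592(1 - 144/254) = 0.0379P*.
The bracket is 0.433, giving P* = 0.256/0.0379 = 6.76.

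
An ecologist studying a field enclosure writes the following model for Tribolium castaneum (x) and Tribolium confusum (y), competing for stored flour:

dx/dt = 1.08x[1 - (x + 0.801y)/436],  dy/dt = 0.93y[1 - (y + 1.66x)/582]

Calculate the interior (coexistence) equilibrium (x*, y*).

Setting both brackets to zero gives the nullclines x + 0.801y = 436 and 1.66x + y = 582.
Substituting y = 582 - 1.66x into the first: x(1 - 0.801·1.66) = 436 - 0.801·582.
So x* = -30.2/-0.33 = 91.6, and then y* = 582 - 1.66·91.6 = 430.

x* ≈ 91.6, y* ≈ 430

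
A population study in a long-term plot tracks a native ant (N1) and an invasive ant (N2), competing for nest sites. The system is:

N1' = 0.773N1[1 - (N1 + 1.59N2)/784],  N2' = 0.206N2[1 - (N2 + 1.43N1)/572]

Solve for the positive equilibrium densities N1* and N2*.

Setting both brackets to zero gives the nullclines N1 + 1.59N2 = 784 and 1.43N1 + N2 = 572.
Substituting N2 = 572 - 1.43N1 into the first: N1(1 - 1.59·1.43) = 784 - 1.59·572.
So N1* = -125/-1.27 = 98.5, and then N2* = 572 - 1.43·98.5 = 431.

N1* ≈ 98.5, N2* ≈ 431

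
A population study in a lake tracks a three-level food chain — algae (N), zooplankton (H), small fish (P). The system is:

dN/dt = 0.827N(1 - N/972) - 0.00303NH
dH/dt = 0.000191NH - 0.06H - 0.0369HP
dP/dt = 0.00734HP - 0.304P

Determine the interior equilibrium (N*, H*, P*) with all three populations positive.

From dP/dt = 0: 0.00734H* = 0.304, so H* = 41.4.
From dN/dt = 0: 0.827(1 - N*/972) = 0.00303·41.4, giving N* = 972·(1 - 0.152) = 825.
From dH/dt = 0: 0.000191·825 - 0.06 = 0.0369P*, so P* = 0.0975/0.0369 = 2.64.

N* ≈ 825, H* ≈ 41.4, P* ≈ 2.64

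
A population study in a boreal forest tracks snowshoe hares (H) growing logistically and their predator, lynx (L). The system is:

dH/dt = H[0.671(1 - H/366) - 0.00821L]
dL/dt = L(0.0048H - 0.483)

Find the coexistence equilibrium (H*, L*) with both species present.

From dL/dt = 0 with L > 0: 0.0048H* = 0.483, so H* = 101.
Substitute into dH/dt = 0: 0.671(1 - 101/366) = 0.00821L*.
The bracket is 0.725, giving L* = 0.487/0.00821 = 59.3.

H* ≈ 101, L* ≈ 59.3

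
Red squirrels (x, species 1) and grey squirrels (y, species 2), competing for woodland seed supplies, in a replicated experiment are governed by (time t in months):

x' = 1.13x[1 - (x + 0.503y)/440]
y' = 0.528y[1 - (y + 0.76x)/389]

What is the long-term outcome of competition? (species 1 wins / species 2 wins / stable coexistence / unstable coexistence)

Compare the nullcline intercepts: K1/α12 = 440/0.503 = 875 > K2 = 389; K2/α21 = 389/0.76 = 512 > K1 = 440.
Since both inequalities hold, each species can invade when rare, so the interior equilibrium is stable.

stable coexistence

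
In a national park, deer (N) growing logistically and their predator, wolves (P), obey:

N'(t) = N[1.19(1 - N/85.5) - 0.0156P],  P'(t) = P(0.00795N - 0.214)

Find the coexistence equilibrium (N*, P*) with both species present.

N* ≈ 26.9, P* ≈ 52.3

From dP/dt = 0 with P > 0: 0.00795N* = 0.214, so N* = 26.9.
Substitute into dN/dt = 0: 1.19(1 - 26.9/85.5) = 0.0156P*.
The bracket is 0.685, giving P* = 0.815/0.0156 = 52.3.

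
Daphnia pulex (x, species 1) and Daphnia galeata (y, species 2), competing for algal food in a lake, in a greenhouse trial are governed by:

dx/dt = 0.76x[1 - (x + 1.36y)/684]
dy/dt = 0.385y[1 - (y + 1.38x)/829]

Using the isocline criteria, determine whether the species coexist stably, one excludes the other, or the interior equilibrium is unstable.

unstable coexistence (outcome depends on initial conditions)

Compare the nullcline intercepts: K1/α12 = 684/1.36 = 503 < K2 = 829; K2/α21 = 829/1.38 = 601 < K1 = 684.
Since both are reversed, neither can invade when rare; the interior point is a saddle.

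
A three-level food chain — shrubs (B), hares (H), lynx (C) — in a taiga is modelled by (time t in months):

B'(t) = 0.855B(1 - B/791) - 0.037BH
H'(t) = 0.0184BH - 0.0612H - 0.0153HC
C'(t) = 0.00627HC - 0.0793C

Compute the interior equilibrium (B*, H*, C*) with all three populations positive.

B* ≈ 358, H* ≈ 12.6, C* ≈ 427

From dC/dt = 0: 0.00627H* = 0.0793, so H* = 12.6.
From dB/dt = 0: 0.855(1 - B*/791) = 0.037·12.6, giving B* = 791·(1 - 0.547) = 358.
From dH/dt = 0: 0.0184·358 - 0.0612 = 0.0153C*, so C* = 6.53/0.0153 = 427.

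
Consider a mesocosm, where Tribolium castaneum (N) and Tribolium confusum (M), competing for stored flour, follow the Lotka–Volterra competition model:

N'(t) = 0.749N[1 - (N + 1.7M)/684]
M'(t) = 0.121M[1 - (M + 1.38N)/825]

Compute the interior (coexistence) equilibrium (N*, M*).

Setting both brackets to zero gives the nullclines N + 1.7M = 684 and 1.38N + M = 825.
Substituting M = 825 - 1.38N into the first: N(1 - 1.7·1.38) = 684 - 1.7·825.
So N* = -718/-1.35 = 534, and then M* = 825 - 1.38·534 = 88.4.

N* ≈ 534, M* ≈ 88.4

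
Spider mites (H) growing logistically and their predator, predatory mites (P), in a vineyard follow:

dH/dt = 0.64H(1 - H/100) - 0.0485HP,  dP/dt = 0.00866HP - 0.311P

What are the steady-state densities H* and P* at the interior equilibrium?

From dP/dt = 0 with P > 0: 0.00866H* = 0.311, so H* = 35.9.
Substitute into dH/dt = 0: 0.64(1 - 35.9/100) = 0.0485P*.
The bracket is 0.641, giving P* = 0.41/0.0485 = 8.46.

H* ≈ 35.9, P* ≈ 8.46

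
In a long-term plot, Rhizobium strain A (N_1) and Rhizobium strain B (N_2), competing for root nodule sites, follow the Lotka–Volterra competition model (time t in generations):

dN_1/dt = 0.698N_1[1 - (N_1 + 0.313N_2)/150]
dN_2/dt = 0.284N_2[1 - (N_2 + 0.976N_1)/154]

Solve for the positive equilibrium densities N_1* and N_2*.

Setting both brackets to zero gives the nullclines N_1 + 0.313N_2 = 150 and 0.976N_1 + N_2 = 154.
Substituting N_2 = 154 - 0.976N_1 into the first: N_1(1 - 0.313·0.976) = 150 - 0.313·154.
So N_1* = 102/0.695 = 147, and then N_2* = 154 - 0.976·147 = 10.9.

N_1* ≈ 147, N_2* ≈ 10.9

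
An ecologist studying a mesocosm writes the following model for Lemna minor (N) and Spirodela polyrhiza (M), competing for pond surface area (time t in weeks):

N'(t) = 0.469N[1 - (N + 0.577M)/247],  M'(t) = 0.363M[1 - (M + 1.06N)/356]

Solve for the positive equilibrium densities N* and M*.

N* ≈ 107, M* ≈ 242

Setting both brackets to zero gives the nullclines N + 0.577M = 247 and 1.06N + M = 356.
Substituting M = 356 - 1.06N into the first: N(1 - 0.577·1.06) = 247 - 0.577·356.
So N* = 41.6/0.388 = 107, and then M* = 356 - 1.06·107 = 242.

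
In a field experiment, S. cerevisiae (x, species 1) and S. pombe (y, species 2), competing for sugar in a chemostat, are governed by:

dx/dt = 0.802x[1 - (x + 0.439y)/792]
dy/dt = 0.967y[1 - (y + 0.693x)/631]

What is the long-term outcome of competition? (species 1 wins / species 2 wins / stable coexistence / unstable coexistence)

Compare the nullcline intercepts: K1/α12 = 792/0.439 = 1800 > K2 = 631; K2/α21 = 631/0.693 = 911 > K1 = 792.
Since both inequalities hold, each species can invade when rare, so the interior equilibrium is stable.

stable coexistence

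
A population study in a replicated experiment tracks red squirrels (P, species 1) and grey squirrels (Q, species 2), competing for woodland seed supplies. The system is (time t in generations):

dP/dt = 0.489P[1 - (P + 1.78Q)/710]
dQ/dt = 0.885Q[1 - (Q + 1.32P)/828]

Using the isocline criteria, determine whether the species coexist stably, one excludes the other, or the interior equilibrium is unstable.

unstable coexistence (outcome depends on initial conditions)

Compare the nullcline intercepts: K1/α12 = 710/1.78 = 399 < K2 = 828; K2/α21 = 828/1.32 = 627 < K1 = 710.
Since both are reversed, neither can invade when rare; the interior point is a saddle.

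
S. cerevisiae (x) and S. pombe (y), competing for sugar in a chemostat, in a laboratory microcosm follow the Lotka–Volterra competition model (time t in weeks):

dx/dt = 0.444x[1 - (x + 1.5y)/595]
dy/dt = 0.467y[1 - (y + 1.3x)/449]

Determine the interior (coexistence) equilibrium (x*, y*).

Setting both brackets to zero gives the nullclines x + 1.5y = 595 and 1.3x + y = 449.
Substituting y = 449 - 1.3x into the first: x(1 - 1.5·1.3) = 595 - 1.5·449.
So x* = -78.5/-0.95 = 82.6, and then y* = 449 - 1.3·82.6 = 342.

x* ≈ 82.6, y* ≈ 342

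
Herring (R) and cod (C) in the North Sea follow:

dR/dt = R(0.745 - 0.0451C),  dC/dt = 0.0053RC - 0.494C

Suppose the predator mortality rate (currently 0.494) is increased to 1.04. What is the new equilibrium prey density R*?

R* ≈ 196

At the interior fixed point, setting dC/dt = 0 with C > 0 fixes R* = (predator death rate)/(RC coefficient) — independent of the other coefficients.
With the change, R* = 1.04/0.0053 = 196; it rises from 93.2.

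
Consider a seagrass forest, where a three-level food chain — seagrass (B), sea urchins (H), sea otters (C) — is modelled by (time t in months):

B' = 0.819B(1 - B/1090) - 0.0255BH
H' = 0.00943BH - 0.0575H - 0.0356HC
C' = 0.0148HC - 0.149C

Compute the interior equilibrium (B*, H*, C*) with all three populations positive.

From dC/dt = 0: 0.0148H* = 0.149, so H* = 10.1.
From dB/dt = 0: 0.819(1 - B*/1090) = 0.0255·10.1, giving B* = 1090·(1 - 0.313) = 748.
From dH/dt = 0: 0.00943·748 - 0.0575 = 0.0356C*, so C* = 7/0.0356 = 197.

B* ≈ 748, H* ≈ 10.1, C* ≈ 197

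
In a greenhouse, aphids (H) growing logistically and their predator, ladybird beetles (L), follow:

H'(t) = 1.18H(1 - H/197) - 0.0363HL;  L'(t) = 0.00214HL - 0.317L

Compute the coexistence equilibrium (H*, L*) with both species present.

H* ≈ 148, L* ≈ 8.06

From dL/dt = 0 with L > 0: 0.00214H* = 0.317, so H* = 148.
Substitute into dH/dt = 0: 1.18(1 - 148/197) = 0.0363L*.
The bracket is 0.248, giving L* = 0.293/0.0363 = 8.06.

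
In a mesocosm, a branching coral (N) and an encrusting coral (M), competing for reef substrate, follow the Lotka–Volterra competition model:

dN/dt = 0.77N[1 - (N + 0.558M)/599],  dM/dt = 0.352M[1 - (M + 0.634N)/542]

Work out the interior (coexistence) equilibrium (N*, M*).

N* ≈ 459, M* ≈ 251

Setting both brackets to zero gives the nullclines N + 0.558M = 599 and 0.634N + M = 542.
Substituting M = 542 - 0.634N into the first: N(1 - 0.558·0.634) = 599 - 0.558·542.
So N* = 297/0.646 = 459, and then M* = 542 - 0.634·459 = 251.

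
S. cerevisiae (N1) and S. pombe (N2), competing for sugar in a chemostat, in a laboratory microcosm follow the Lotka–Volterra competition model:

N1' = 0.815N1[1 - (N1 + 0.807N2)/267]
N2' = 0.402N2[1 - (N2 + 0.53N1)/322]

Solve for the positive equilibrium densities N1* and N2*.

Setting both brackets to zero gives the nullclines N1 + 0.807N2 = 267 and 0.53N1 + N2 = 322.
Substituting N2 = 322 - 0.53N1 into the first: N1(1 - 0.807·0.53) = 267 - 0.807·322.
So N1* = 7.15/0.572 = 12.5, and then N2* = 322 - 0.53·12.5 = 315.

N1* ≈ 12.5, N2* ≈ 315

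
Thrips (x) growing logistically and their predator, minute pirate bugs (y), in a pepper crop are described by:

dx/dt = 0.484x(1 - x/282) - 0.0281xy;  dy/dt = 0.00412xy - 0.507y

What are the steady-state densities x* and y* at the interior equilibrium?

From dy/dt = 0 with y > 0: 0.00412x* = 0.507, so x* = 123.
Substitute into dx/dt = 0: 0.484(1 - 123/282) = 0.0281y*.
The bracket is 0.564, giving y* = 0.273/0.0281 = 9.71.

x* ≈ 123, y* ≈ 9.71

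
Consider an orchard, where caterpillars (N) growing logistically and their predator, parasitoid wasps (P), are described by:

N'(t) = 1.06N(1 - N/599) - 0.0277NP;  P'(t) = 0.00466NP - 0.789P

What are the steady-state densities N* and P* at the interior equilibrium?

N* ≈ 169, P* ≈ 27.5

From dP/dt = 0 with P > 0: 0.00466N* = 0.789, so N* = 169.
Substitute into dN/dt = 0: 1.06(1 - 169/599) = 0.0277P*.
The bracket is 0.717, giving P* = 0.76/0.0277 = 27.5.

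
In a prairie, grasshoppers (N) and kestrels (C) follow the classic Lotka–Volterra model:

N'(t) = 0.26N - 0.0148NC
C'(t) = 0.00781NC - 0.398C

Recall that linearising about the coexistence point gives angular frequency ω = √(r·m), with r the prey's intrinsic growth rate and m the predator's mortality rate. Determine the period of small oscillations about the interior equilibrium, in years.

Here r = 0.26 and m = 0.398, so r·m = 0.103.
ω = √0.103 = 0.322 per year, hence T = 2π/ω ≈ 19.5 years.

T ≈ 19.5 years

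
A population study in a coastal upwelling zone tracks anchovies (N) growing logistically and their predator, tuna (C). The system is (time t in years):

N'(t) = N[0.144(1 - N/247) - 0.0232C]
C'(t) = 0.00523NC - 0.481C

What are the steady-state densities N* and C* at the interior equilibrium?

N* ≈ 92, C* ≈ 3.9

From dC/dt = 0 with C > 0: 0.00523N* = 0.481, so N* = 92.
Substitute into dN/dt = 0: 0.144(1 - 92/247) = 0.0232C*.
The bracket is 0.628, giving C* = 0.0904/0.0232 = 3.9.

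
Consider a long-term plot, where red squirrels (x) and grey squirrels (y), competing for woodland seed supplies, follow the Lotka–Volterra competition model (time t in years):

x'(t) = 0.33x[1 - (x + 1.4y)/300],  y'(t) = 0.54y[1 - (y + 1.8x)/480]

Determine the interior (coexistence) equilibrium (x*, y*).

x* ≈ 245, y* ≈ 39.5

Setting both brackets to zero gives the nullclines x + 1.4y = 300 and 1.8x + y = 480.
Substituting y = 480 - 1.8x into the first: x(1 - 1.4·1.8) = 300 - 1.4·480.
So x* = -372/-1.52 = 245, and then y* = 480 - 1.8·245 = 39.5.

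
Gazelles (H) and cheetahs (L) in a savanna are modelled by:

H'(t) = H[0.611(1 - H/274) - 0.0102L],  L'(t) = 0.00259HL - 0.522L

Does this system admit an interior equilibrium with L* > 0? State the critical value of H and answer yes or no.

Threshold H = 202; K > 202, so yes, the predator persists.

The predator equation gives dL/dt > 0 only when H > 0.522/0.00259 = 202.
Without the predator, H → K = 274. Since 274 > 202, the predator can invade and persist.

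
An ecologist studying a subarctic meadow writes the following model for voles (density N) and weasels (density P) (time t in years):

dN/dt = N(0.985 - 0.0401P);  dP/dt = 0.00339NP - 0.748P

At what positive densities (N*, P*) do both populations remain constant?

N* ≈ 221, P* ≈ 24.6

Set dP/dt = 0 with P > 0: 0.00339N - 0.748 = 0, so N* = 0.748/0.00339 = 221.
Set dN/dt = 0 with N > 0: 0.985 - 0.0401P = 0, so P* = 0.985/0.0401 = 24.6.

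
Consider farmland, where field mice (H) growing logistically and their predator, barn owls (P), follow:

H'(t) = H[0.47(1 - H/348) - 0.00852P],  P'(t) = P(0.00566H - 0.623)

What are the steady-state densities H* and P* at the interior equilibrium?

From dP/dt = 0 with P > 0: 0.00566H* = 0.623, so H* = 110.
Substitute into dH/dt = 0: 0.47(1 - 110/348) = 0.00852P*.
The bracket is 0.684, giving P* = 0.321/0.00852 = 37.7.

H* ≈ 110, P* ≈ 37.7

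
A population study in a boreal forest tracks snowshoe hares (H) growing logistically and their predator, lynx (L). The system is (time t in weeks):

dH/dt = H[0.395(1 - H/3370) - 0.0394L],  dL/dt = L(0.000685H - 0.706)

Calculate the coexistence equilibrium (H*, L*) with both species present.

H* ≈ 1030, L* ≈ 6.96

From dL/dt = 0 with L > 0: 0.000685H* = 0.706, so H* = 1030.
Substitute into dH/dt = 0: 0.395(1 - 1030/3370) = 0.0394L*.
The bracket is 0.694, giving L* = 0.274/0.0394 = 6.96.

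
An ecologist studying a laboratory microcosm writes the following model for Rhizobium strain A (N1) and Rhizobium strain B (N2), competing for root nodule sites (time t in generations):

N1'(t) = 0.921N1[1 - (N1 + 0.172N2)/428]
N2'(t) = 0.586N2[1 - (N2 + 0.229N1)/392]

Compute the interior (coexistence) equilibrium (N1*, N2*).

Setting both brackets to zero gives the nullclines N1 + 0.172N2 = 428 and 0.229N1 + N2 = 392.
Substituting N2 = 392 - 0.229N1 into the first: N1(1 - 0.172·0.229) = 428 - 0.172·392.
So N1* = 361/0.961 = 375, and then N2* = 392 - 0.229·375 = 306.

N1* ≈ 375, N2* ≈ 306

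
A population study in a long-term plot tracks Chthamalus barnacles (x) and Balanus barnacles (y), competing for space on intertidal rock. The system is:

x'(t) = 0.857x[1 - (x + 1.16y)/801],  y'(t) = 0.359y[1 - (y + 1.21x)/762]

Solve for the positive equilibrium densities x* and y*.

x* ≈ 205, y* ≈ 513

Setting both brackets to zero gives the nullclines x + 1.16y = 801 and 1.21x + y = 762.
Substituting y = 762 - 1.21x into the first: x(1 - 1.16·1.21) = 801 - 1.16·762.
So x* = -82.9/-0.404 = 205, and then y* = 762 - 1.21·205 = 513.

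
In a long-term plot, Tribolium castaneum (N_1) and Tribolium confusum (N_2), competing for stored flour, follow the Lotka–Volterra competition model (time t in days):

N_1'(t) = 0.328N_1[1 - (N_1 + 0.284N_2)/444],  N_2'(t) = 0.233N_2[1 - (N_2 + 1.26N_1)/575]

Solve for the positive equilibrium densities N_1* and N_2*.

N_1* ≈ 437, N_2* ≈ 24.2

Setting both brackets to zero gives the nullclines N_1 + 0.284N_2 = 444 and 1.26N_1 + N_2 = 575.
Substituting N_2 = 575 - 1.26N_1 into the first: N_1(1 - 0.284·1.26) = 444 - 0.284·575.
So N_1* = 281/0.642 = 437, and then N_2* = 575 - 1.26·437 = 24.2.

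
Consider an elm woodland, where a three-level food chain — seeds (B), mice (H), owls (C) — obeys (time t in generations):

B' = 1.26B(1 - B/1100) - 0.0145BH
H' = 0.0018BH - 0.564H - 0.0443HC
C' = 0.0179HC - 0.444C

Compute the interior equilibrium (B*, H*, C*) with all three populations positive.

B* ≈ 786, H* ≈ 24.8, C* ≈ 19.2

From dC/dt = 0: 0.0179H* = 0.444, so H* = 24.8.
From dB/dt = 0: 1.26(1 - B*/1100) = 0.0145·24.8, giving B* = 1100·(1 - 0.285) = 786.
From dH/dt = 0: 0.0018·786 - 0.564 = 0.0443C*, so C* = 0.851/0.0443 = 19.2.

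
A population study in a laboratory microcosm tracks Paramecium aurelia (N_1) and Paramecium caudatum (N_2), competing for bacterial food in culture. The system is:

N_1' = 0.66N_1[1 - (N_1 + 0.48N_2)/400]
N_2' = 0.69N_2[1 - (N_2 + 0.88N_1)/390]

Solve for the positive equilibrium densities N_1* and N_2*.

Setting both brackets to zero gives the nullclines N_1 + 0.48N_2 = 400 and 0.88N_1 + N_2 = 390.
Substituting N_2 = 390 - 0.88N_1 into the first: N_1(1 - 0.48·0.88) = 400 - 0.48·390.
So N_1* = 213/0.578 = 368, and then N_2* = 390 - 0.88·368 = 65.8.

N_1* ≈ 368, N_2* ≈ 65.8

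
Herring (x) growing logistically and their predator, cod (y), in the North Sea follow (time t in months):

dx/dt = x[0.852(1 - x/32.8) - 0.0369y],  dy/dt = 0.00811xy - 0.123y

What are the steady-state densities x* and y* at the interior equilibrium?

From dy/dt = 0 with y > 0: 0.00811x* = 0.123, so x* = 15.2.
Substitute into dx/dt = 0: 0.852(1 - 15.2/32.8) = 0.0369y*.
The bracket is 0.538, giving y* = 0.458/0.0369 = 12.4.

x* ≈ 15.2, y* ≈ 12.4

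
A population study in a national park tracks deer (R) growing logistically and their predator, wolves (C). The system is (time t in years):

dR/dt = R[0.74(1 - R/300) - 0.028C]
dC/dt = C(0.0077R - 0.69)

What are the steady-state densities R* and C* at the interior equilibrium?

From dC/dt = 0 with C > 0: 0.0077R* = 0.69, so R* = 89.6.
Substitute into dR/dt = 0: 0.74(1 - 89.6/300) = 0.028C*.
The bracket is 0.701, giving C* = 0.519/0.028 = 18.5.

R* ≈ 89.6, C* ≈ 18.5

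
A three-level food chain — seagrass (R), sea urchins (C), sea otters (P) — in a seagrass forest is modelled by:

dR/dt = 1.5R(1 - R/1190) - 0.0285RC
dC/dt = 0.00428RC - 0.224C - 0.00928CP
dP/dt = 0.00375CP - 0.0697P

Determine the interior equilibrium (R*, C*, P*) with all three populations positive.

From dP/dt = 0: 0.00375C* = 0.0697, so C* = 18.6.
From dR/dt = 0: 1.5(1 - R*/1190) = 0.0285·18.6, giving R* = 1190·(1 - 0.353) = 770.
From dC/dt = 0: 0.00428·770 - 0.224 = 0.00928P*, so P* = 3.07/0.00928 = 331.

R* ≈ 770, C* ≈ 18.6, P* ≈ 331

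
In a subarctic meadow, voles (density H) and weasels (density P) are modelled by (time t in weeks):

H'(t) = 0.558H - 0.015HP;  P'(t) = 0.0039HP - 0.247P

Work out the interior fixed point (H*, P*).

H* ≈ 63.3, P* ≈ 37.2

Set dP/dt = 0 with P > 0: 0.0039H - 0.247 = 0, so H* = 0.247/0.0039 = 63.3.
Set dH/dt = 0 with H > 0: 0.558 - 0.015P = 0, so P* = 0.558/0.015 = 37.2.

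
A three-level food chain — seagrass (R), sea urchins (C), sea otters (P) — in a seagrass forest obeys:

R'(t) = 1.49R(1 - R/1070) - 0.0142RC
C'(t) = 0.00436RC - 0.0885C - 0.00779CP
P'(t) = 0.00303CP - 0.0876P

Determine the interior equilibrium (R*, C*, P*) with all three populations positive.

R* ≈ 775, C* ≈ 28.9, P* ≈ 423

From dP/dt = 0: 0.00303C* = 0.0876, so C* = 28.9.
From dR/dt = 0: 1.49(1 - R*/1070) = 0.0142·28.9, giving R* = 1070·(1 - 0.276) = 775.
From dC/dt = 0: 0.00436·775 - 0.0885 = 0.00779P*, so P* = 3.29/0.00779 = 423.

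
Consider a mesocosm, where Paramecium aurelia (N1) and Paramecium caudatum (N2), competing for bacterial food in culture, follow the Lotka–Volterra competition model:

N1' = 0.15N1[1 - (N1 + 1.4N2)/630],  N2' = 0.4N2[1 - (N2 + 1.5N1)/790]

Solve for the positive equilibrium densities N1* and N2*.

Setting both brackets to zero gives the nullclines N1 + 1.4N2 = 630 and 1.5N1 + N2 = 790.
Substituting N2 = 790 - 1.5N1 into the first: N1(1 - 1.4·1.5) = 630 - 1.4·790.
So N1* = -476/-1.1 = 433, and then N2* = 790 - 1.5·433 = 141.

N1* ≈ 433, N2* ≈ 141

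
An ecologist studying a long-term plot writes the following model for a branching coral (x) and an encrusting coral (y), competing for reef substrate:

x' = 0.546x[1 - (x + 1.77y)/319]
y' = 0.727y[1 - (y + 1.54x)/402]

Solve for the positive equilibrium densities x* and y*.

x* ≈ 227, y* ≈ 51.7

Setting both brackets to zero gives the nullclines x + 1.77y = 319 and 1.54x + y = 402.
Substituting y = 402 - 1.54x into the first: x(1 - 1.77·1.54) = 319 - 1.77·402.
So x* = -393/-1.73 = 227, and then y* = 402 - 1.54·227 = 51.7.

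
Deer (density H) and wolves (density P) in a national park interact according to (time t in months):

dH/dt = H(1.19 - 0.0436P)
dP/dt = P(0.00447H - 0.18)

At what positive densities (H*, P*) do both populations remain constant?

Set dP/dt = 0 with P > 0: 0.00447H - 0.18 = 0, so H* = 0.18/0.00447 = 40.3.
Set dH/dt = 0 with H > 0: 1.19 - 0.0436P = 0, so P* = 1.19/0.0436 = 27.3.

H* ≈ 40.3, P* ≈ 27.3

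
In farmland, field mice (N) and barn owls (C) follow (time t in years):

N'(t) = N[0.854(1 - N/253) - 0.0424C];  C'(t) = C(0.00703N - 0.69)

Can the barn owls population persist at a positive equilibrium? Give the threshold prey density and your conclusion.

Threshold N = 98.2; K > 98.2, so yes, the predator persists.

The predator equation gives dC/dt > 0 only when N > 0.69/0.00703 = 98.2.
Without the predator, N → K = 253. Since 253 > 98.2, the predator can invade and persist.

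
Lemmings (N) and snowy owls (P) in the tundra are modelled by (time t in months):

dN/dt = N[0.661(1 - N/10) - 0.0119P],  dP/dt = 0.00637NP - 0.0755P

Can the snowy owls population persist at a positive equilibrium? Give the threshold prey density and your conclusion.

Threshold N = 11.9; K < 11.9, so no, the predator goes extinct.

The predator equation gives dP/dt > 0 only when N > 0.0755/0.00637 = 11.9.
Without the predator, N → K = 10. Since 10 < 11.9, the predator cannot invade.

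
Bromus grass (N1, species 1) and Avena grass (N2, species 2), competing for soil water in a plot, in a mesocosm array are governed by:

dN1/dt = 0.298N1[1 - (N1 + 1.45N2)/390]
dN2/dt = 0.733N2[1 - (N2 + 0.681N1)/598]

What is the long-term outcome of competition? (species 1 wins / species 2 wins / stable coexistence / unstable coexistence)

species 2 excludes species 1

Compare the nullcline intercepts: K1/α12 = 390/1.45 = 269 < K2 = 598; K2/α21 = 598/0.681 = 878 > K1 = 390.
Since the inequalities point opposite ways, species 2 can invade but species 1 cannot.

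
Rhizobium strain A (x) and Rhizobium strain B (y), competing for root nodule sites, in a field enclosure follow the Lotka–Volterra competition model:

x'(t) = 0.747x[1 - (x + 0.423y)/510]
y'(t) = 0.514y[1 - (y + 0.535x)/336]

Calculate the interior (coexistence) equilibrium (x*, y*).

Setting both brackets to zero gives the nullclines x + 0.423y = 510 and 0.535x + y = 336.
Substituting y = 336 - 0.535x into the first: x(1 - 0.423·0.535) = 510 - 0.423·336.
So x* = 368/0.774 = 475, and then y* = 336 - 0.535·475 = 81.6.

x* ≈ 475, y* ≈ 81.6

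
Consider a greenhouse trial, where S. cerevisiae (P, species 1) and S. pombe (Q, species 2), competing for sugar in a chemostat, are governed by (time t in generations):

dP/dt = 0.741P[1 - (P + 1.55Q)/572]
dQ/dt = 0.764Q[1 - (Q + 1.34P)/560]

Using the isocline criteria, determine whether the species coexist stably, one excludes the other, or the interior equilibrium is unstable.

unstable coexistence (outcome depends on initial conditions)

Compare the nullcline intercepts: K1/α12 = 572/1.55 = 369 < K2 = 560; K2/α21 = 560/1.34 = 418 < K1 = 572.
Since both are reversed, neither can invade when rare; the interior point is a saddle.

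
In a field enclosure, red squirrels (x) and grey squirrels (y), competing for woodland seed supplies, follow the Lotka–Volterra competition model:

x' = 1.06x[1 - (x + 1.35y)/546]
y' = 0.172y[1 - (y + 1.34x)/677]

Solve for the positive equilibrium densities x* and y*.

Setting both brackets to zero gives the nullclines x + 1.35y = 546 and 1.34x + y = 677.
Substituting y = 677 - 1.34x into the first: x(1 - 1.35·1.34) = 546 - 1.35·677.
So x* = -368/-0.809 = 455, and then y* = 677 - 1.34·455 = 67.5.

x* ≈ 455, y* ≈ 67.5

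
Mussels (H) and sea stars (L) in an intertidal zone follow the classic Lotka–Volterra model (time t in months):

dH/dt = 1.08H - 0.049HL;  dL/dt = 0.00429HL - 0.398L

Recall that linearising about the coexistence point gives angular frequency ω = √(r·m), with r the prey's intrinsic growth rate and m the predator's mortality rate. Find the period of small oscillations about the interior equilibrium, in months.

T ≈ 9.58 months

Here r = 1.08 and m = 0.398, so r·m = 0.43.
ω = √0.43 = 0.656 per month, hence T = 2π/ω ≈ 9.58 months.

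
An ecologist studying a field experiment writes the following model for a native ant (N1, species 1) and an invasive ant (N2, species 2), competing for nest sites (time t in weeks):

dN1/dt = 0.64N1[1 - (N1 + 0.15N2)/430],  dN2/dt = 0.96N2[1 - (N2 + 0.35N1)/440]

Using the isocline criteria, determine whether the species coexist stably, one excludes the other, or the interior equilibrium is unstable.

stable coexistence

Compare the nullcline intercepts: K1/α12 = 430/0.15 = 2870 > K2 = 440; K2/α21 = 440/0.35 = 1260 > K1 = 430.
Since both inequalities hold, each species can invade when rare, so the interior equilibrium is stable.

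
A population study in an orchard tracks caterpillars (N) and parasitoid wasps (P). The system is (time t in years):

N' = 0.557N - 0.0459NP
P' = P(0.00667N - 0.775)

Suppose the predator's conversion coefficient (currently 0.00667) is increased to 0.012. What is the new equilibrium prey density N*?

At the interior fixed point, setting dP/dt = 0 with P > 0 fixes N* = (predator death rate)/(NP coefficient) — independent of the other coefficients.
With the change, N* = 0.775/0.012 = 64.6; it falls from 116.

N* ≈ 64.6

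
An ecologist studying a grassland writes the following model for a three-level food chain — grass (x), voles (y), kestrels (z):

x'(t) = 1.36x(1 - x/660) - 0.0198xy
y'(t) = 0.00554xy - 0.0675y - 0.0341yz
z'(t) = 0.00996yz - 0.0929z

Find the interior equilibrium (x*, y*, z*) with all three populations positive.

x* ≈ 570, y* ≈ 9.33, z* ≈ 90.7

From dz/dt = 0: 0.00996y* = 0.0929, so y* = 9.33.
From dx/dt = 0: 1.36(1 - x*/660) = 0.0198·9.33, giving x* = 660·(1 - 0.136) = 570.
From dy/dt = 0: 0.00554·570 - 0.0675 = 0.0341z*, so z* = 3.09/0.0341 = 90.7.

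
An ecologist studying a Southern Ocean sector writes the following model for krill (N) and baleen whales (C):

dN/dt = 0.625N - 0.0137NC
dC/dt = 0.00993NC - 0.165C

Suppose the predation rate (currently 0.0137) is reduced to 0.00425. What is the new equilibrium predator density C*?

C* ≈ 147

At the interior fixed point, setting dN/dt = 0 with N > 0 fixes C* = (prey growth rate)/(NC coefficient) — independent of the other coefficients.
With the change, C* = 0.625/0.00425 = 147; it rises from 45.6.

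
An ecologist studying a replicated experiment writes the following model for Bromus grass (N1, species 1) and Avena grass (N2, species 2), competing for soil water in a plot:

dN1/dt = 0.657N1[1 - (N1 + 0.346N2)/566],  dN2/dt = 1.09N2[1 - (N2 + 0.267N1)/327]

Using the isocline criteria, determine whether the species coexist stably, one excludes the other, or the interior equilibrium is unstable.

Compare the nullcline intercepts: K1/α12 = 566/0.346 = 1640 > K2 = 327; K2/α21 = 327/0.267 = 1220 > K1 = 566.
Since both inequalities hold, each species can invade when rare, so the interior equilibrium is stable.

stable coexistence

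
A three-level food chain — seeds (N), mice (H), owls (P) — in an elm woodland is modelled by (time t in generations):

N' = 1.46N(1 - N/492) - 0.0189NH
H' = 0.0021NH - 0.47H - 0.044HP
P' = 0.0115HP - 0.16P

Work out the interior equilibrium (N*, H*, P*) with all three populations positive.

N* ≈ 403, H* ≈ 13.9, P* ≈ 8.57

From dP/dt = 0: 0.0115H* = 0.16, so H* = 13.9.
From dN/dt = 0: 1.46(1 - N*/492) = 0.0189·13.9, giving N* = 492·(1 - 0.18) = 403.
From dH/dt = 0: 0.0021·403 - 0.47 = 0.044P*, so P* = 0.377/0.044 = 8.57.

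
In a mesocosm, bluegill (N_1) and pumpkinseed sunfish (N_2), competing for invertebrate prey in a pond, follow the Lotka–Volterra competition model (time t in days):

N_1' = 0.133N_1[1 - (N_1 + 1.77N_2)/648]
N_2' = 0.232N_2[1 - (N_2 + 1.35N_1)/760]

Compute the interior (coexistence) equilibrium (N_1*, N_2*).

Setting both brackets to zero gives the nullclines N_1 + 1.77N_2 = 648 and 1.35N_1 + N_2 = 760.
Substituting N_2 = 760 - 1.35N_1 into the first: N_1(1 - 1.77·1.35) = 648 - 1.77·760.
So N_1* = -697/-1.39 = 502, and then N_2* = 760 - 1.35·502 = 82.6.

N_1* ≈ 502, N_2* ≈ 82.6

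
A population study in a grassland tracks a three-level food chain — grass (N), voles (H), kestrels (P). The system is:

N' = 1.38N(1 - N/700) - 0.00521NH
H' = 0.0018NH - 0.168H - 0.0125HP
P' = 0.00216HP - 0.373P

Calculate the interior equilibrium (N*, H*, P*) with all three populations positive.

N* ≈ 244, H* ≈ 173, P* ≈ 21.6

From dP/dt = 0: 0.00216H* = 0.373, so H* = 173.
From dN/dt = 0: 1.38(1 - N*/700) = 0.00521·173, giving N* = 700·(1 - 0.652) = 244.
From dH/dt = 0: 0.0018·244 - 0.168 = 0.0125P*, so P* = 0.271/0.0125 = 21.6.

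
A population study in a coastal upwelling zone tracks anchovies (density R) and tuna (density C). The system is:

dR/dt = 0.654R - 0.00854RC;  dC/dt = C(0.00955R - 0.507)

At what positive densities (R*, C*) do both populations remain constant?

R* ≈ 53.1, C* ≈ 76.6

Set dC/dt = 0 with C > 0: 0.00955R - 0.507 = 0, so R* = 0.507/0.00955 = 53.1.
Set dR/dt = 0 with R > 0: 0.654 - 0.00854C = 0, so C* = 0.654/0.00854 = 76.6.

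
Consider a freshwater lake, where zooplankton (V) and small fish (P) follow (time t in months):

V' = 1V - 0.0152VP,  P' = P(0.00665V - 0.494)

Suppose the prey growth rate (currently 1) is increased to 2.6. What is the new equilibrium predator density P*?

P* ≈ 171

At the interior fixed point, setting dV/dt = 0 with V > 0 fixes P* = (prey growth rate)/(VP coefficient) — independent of the other coefficients.
With the change, P* = 2.6/0.0152 = 171; it rises from 65.8.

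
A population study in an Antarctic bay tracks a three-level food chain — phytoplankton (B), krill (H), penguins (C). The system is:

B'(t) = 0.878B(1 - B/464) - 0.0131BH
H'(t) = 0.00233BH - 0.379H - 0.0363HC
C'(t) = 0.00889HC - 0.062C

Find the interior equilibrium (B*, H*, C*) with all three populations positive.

B* ≈ 416, H* ≈ 6.97, C* ≈ 16.2

From dC/dt = 0: 0.00889H* = 0.062, so H* = 6.97.
From dB/dt = 0: 0.878(1 - B*/464) = 0.0131·6.97, giving B* = 464·(1 - 0.104) = 416.
From dH/dt = 0: 0.00233·416 - 0.379 = 0.0363C*, so C* = 0.59/0.0363 = 16.2.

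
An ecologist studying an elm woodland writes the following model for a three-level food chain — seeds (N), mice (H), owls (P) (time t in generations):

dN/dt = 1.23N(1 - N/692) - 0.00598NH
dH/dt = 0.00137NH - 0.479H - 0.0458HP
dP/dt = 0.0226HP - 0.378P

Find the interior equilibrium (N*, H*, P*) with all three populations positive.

From dP/dt = 0: 0.0226H* = 0.378, so H* = 16.7.
From dN/dt = 0: 1.23(1 - N*/692) = 0.00598·16.7, giving N* = 692·(1 - 0.0813) = 636.
From dH/dt = 0: 0.00137·636 - 0.479 = 0.0458P*, so P* = 0.392/0.0458 = 8.56.

N* ≈ 636, H* ≈ 16.7, P* ≈ 8.56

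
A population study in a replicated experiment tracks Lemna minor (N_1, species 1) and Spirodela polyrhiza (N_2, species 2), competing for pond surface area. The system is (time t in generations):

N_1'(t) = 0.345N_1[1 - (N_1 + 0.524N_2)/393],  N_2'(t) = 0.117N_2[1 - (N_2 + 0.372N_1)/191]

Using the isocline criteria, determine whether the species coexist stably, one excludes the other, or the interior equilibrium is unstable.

stable coexistence

Compare the nullcline intercepts: K1/α12 = 393/0.524 = 750 > K2 = 191; K2/α21 = 191/0.372 = 513 > K1 = 393.
Since both inequalities hold, each species can invade when rare, so the interior equilibrium is stable.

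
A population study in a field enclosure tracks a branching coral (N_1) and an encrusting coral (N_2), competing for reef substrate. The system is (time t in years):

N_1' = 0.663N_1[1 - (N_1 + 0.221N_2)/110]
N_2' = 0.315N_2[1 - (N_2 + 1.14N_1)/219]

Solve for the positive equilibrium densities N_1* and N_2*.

N_1* ≈ 82.3, N_2* ≈ 125

Setting both brackets to zero gives the nullclines N_1 + 0.221N_2 = 110 and 1.14N_1 + N_2 = 219.
Substituting N_2 = 219 - 1.14N_1 into the first: N_1(1 - 0.221·1.14) = 110 - 0.221·219.
So N_1* = 61.6/0.748 = 82.3, and then N_2* = 219 - 1.14·82.3 = 125.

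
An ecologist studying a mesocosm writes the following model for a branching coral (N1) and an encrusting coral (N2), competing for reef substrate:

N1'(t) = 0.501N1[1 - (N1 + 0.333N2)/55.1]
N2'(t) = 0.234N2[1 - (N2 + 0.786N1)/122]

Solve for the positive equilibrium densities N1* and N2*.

Setting both brackets to zero gives the nullclines N1 + 0.333N2 = 55.1 and 0.786N1 + N2 = 122.
Substituting N2 = 122 - 0.786N1 into the first: N1(1 - 0.333·0.786) = 55.1 - 0.333·122.
So N1* = 14.5/0.738 = 19.6, and then N2* = 122 - 0.786·19.6 = 107.

N1* ≈ 19.6, N2* ≈ 107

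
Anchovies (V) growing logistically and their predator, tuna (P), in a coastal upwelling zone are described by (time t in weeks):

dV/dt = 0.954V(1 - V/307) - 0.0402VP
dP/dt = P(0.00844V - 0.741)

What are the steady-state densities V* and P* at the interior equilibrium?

From dP/dt = 0 with P > 0: 0.00844V* = 0.741, so V* = 87.8.
Substitute into dV/dt = 0: 0.954(1 - 87.8/307) = 0.0402P*.
The bracket is 0.714, giving P* = 0.681/0.0402 = 16.9.

V* ≈ 87.8, P* ≈ 16.9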